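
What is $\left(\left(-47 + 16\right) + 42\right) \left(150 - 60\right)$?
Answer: $990$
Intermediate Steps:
$\left(\left(-47 + 16\right) + 42\right) \left(150 - 60\right) = \left(-31 + 42\right) 90 = 11 \cdot 90 = 990$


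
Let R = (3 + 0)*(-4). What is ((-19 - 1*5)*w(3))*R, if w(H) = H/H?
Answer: 288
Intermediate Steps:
w(H) = 1
R = -12 (R = 3*(-4) = -12)
((-19 - 1*5)*w(3))*R = ((-19 - 1*5)*1)*(-12) = ((-19 - 5)*1)*(-12) = -24*1*(-12) = -24*(-12) = 288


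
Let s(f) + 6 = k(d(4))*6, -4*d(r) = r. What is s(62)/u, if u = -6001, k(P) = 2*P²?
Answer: -6/6001 ≈ -0.00099983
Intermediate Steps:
d(r) = -r/4
s(f) = 6 (s(f) = -6 + (2*(-¼*4)²)*6 = -6 + (2*(-1)²)*6 = -6 + (2*1)*6 = -6 + 2*6 = -6 + 12 = 6)
s(62)/u = 6/(-6001) = 6*(-1/6001) = -6/6001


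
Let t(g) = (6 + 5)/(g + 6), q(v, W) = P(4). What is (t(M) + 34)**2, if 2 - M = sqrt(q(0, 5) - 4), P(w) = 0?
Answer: 1439879/1156 + 6600*I/289 ≈ 1245.6 + 22.837*I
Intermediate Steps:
q(v, W) = 0
M = 2 - 2*I (M = 2 - sqrt(0 - 4) = 2 - sqrt(-4) = 2 - 2*I ≈ 2.0 - 2.0*I)
t(g) = 11/(6 + g)
(t(M) + 34)**2 = (11/(6 + (2 - 2*I)) + 34)**2 = (11/(8 - 2*I) + 34)**2 = (11*((8 + 2*I)/68) + 34)**2 = (11*(8 + 2*I)/68 + 34)**2 = (34 + 11*(8 + 2*I)/68)**2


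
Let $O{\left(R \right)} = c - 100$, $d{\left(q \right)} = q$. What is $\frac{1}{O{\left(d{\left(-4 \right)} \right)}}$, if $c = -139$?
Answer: $- \frac{1}{239} \approx -0.0041841$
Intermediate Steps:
$O{\left(R \right)} = -239$ ($O{\left(R \right)} = -139 - 100 = -239$)
$\frac{1}{O{\left(d{\left(-4 \right)} \right)}} = \frac{1}{-239} = - \frac{1}{239}$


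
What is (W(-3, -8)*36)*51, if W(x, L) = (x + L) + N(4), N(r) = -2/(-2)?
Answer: -18360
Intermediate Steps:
N(r) = 1 (N(r) = -2*(-½) = 1)
W(x, L) = 1 + L + x (W(x, L) = (x + L) + 1 = (L + x) + 1 = 1 + L + x)
(W(-3, -8)*36)*51 = ((1 - 8 - 3)*36)*51 = -10*36*51 = -360*51 = -18360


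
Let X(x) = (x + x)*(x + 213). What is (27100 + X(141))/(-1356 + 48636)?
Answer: 7933/2955 ≈ 2.6846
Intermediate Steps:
X(x) = 2*x*(213 + x) (X(x) = (2*x)*(213 + x) = 2*x*(213 + x))
(27100 + X(141))/(-1356 + 48636) = (27100 + 2*141*(213 + 141))/(-1356 + 48636) = (27100 + 2*141*354)/47280 = (27100 + 99828)*(1/47280) = 126928*(1/47280) = 7933/2955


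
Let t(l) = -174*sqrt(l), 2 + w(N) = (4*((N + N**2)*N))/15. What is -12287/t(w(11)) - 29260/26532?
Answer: -665/603 + 12287*sqrt(1070)/111708 ≈ 2.4951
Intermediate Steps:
w(N) = -2 + 4*N*(N + N**2)/15 (w(N) = -2 + (4*((N + N**2)*N))/15 = -2 + (4*(N*(N + N**2)))*(1/15) = -2 + (4*N*(N + N**2))*(1/15) = -2 + 4*N*(N + N**2)/15)
-12287/t(w(11)) - 29260/26532 = -12287*(-1/(174*sqrt(-2 + (4/15)*11**2 + (4/15)*11**3))) - 29260/26532 = -12287*(-1/(174*sqrt(-2 + (4/15)*121 + (4/15)*1331))) - 29260*1/26532 = -12287*(-1/(174*sqrt(-2 + 484/15 + 5324/15))) - 665/603 = -12287*(-sqrt(1070)/111708) - 665/603 = -(-12287)*sqrt(1070)/111708 - 665/603 = 12287*sqrt(1070)/111708 - 665/603 = -665/603 + 12287*sqrt(1070)/111708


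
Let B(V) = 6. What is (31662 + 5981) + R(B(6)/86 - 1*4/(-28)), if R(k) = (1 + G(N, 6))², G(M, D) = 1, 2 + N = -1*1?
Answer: 37647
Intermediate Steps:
N = -3 (N = -2 - 1*1 = -2 - 1 = -3)
R(k) = 4 (R(k) = (1 + 1)² = 2² = 4)
(31662 + 5981) + R(B(6)/86 - 1*4/(-28)) = (31662 + 5981) + 4 = 37643 + 4 = 37647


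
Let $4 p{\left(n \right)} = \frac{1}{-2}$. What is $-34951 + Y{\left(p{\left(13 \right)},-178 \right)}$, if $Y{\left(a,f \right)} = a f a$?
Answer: $- \frac{1118521}{32} \approx -34954.0$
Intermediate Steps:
$p{\left(n \right)} = - \frac{1}{8}$ ($p{\left(n \right)} = \frac{1}{4 \left(-2\right)} = \frac{1}{4} \left(- \frac{1}{2}\right) = - \frac{1}{8}$)
$Y{\left(a,f \right)} = f a^{2}$
$-34951 + Y{\left(p{\left(13 \right)},-178 \right)} = -34951 - 178 \left(- \frac{1}{8}\right)^{2} = -34951 - \frac{89}{32} = - \frac{1118521}{32}$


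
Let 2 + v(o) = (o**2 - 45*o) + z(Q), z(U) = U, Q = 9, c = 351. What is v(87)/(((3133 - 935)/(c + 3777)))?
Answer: 1079472/157 ≈ 6875.6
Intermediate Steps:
v(o) = 7 + o**2 - 45*o (v(o) = -2 + ((o**2 - 45*o) + 9) = -2 + (9 + o**2 - 45*o) = 7 + o**2 - 45*o)
v(87)/(((3133 - 935)/(c + 3777))) = (7 + 87**2 - 45*87)/(((3133 - 935)/(351 + 3777))) = (7 + 7569 - 3915)/((2198/4128)) = 3661/((2198*(1/4128))) = 3661/(1099/2064) = 3661*(2064/1099) = 1079472/157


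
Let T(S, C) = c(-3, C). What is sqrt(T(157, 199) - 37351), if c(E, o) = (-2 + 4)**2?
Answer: I*sqrt(37347) ≈ 193.25*I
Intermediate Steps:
c(E, o) = 4 (c(E, o) = 2**2 = 4)
T(S, C) = 4
sqrt(T(157, 199) - 37351) = sqrt(4 - 37351) = sqrt(-37347) = I*sqrt(37347)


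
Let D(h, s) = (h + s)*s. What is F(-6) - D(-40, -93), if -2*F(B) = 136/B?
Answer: -37073/3 ≈ -12358.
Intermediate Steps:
D(h, s) = s*(h + s)
F(B) = -68/B
F(-6) - D(-40, -93) = -68/(-6) - (-93)*(-40 - 93) = -68*(-⅙) - (-93)*(-133) = 34/3 - 1*12369 = 34/3 - 12369 = -37073/3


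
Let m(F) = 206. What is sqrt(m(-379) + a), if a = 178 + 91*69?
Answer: sqrt(6663) ≈ 81.627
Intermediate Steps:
a = 6457 (a = 178 + 6279 = 6457)
sqrt(m(-379) + a) = sqrt(206 + 6457) = sqrt(6663)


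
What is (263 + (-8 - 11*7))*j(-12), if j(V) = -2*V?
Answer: 4272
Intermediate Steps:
(263 + (-8 - 11*7))*j(-12) = (263 + (-8 - 11*7))*(-2*(-12)) = (263 + (-8 - 77))*24 = (263 - 85)*24 = 178*24 = 4272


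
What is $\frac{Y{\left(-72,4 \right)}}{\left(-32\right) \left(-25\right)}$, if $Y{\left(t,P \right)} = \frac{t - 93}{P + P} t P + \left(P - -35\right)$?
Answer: $\frac{5979}{800} \approx 7.4737$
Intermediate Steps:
$Y{\left(t,P \right)} = 35 + P + \frac{t \left(-93 + t\right)}{2}$ ($Y{\left(t,P \right)} = \frac{-93 + t}{2 P} t P + \left(P + 35\right) = \left(-93 + t\right) \frac{1}{2 P} t P + \left(35 + P\right) = \frac{-93 + t}{2 P} t P + \left(35 + P\right) = \frac{t \left(-93 + t\right)}{2 P} P + \left(35 + P\right) = \frac{t \left(-93 + t\right)}{2} + \left(35 + P\right) = 35 + P + \frac{t \left(-93 + t\right)}{2}$)
$\frac{Y{\left(-72,4 \right)}}{\left(-32\right) \left(-25\right)} = \frac{35 + 4 + \frac{\left(-72\right)^{2}}{2} - -3348}{\left(-32\right) \left(-25\right)} = \frac{35 + 4 + \frac{1}{2} \cdot 5184 + 3348}{800} = \left(35 + 4 + 2592 + 3348\right) \frac{1}{800} = 5979 \cdot \frac{1}{800} = \frac{5979}{800}$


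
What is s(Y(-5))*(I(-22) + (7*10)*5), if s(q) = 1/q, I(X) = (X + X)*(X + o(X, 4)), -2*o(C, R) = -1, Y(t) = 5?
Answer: 1296/5 ≈ 259.20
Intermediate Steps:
o(C, R) = ½ (o(C, R) = -½*(-1) = ½)
I(X) = 2*X*(½ + X) (I(X) = (X + X)*(X + ½) = (2*X)*(½ + X) = 2*X*(½ + X))
s(Y(-5))*(I(-22) + (7*10)*5) = (-22*(1 + 2*(-22)) + (7*10)*5)/5 = (-22*(1 - 44) + 70*5)/5 = (-22*(-43) + 350)/5 = (946 + 350)/5 = (⅕)*1296 = 1296/5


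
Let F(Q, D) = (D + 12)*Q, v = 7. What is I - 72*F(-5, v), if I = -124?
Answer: 6716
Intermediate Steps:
F(Q, D) = Q*(12 + D) (F(Q, D) = (12 + D)*Q = Q*(12 + D))
I - 72*F(-5, v) = -124 - (-360)*(12 + 7) = -124 - (-360)*19 = -124 - 72*(-95) = -124 + 6840 = 6716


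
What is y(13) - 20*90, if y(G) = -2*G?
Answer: -1826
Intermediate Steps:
y(13) - 20*90 = -2*13 - 20*90 = -26 - 1800 = -1826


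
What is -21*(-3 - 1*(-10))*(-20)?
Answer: 2940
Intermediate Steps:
-21*(-3 - 1*(-10))*(-20) = -21*(-3 + 10)*(-20) = -21*7*(-20) = -147*(-20) = 2940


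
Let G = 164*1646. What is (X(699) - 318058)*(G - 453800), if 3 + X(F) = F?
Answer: 58348907872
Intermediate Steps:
X(F) = -3 + F
G = 269944
(X(699) - 318058)*(G - 453800) = ((-3 + 699) - 318058)*(269944 - 453800) = (696 - 318058)*(-183856) = -317362*(-183856) = 58348907872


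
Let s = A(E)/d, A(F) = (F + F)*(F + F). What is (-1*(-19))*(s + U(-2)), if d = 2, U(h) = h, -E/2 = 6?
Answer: 5434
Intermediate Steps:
E = -12 (E = -2*6 = -12)
A(F) = 4*F² (A(F) = (2*F)*(2*F) = 4*F²)
s = 288 (s = (4*(-12)²)/2 = (4*144)*(½) = 576*(½) = 288)
(-1*(-19))*(s + U(-2)) = (-1*(-19))*(288 - 2) = 19*286 = 5434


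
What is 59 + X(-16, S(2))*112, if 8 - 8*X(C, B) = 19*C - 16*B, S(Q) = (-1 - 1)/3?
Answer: 12833/3 ≈ 4277.7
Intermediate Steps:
S(Q) = -⅔ (S(Q) = -2*⅓ = -⅔)
X(C, B) = 1 + 2*B - 19*C/8 (X(C, B) = 1 - (19*C - 16*B)/8 = 1 - (-16*B + 19*C)/8 = 1 + (2*B - 19*C/8) = 1 + 2*B - 19*C/8)
59 + X(-16, S(2))*112 = 59 + (1 + 2*(-⅔) - 19/8*(-16))*112 = 59 + (1 - 4/3 + 38)*112 = 59 + (113/3)*112 = 59 + 12656/3 = 12833/3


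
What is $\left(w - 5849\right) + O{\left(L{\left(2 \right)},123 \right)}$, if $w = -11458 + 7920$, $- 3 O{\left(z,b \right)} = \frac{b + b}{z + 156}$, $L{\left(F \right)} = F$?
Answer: $- \frac{741614}{79} \approx -9387.5$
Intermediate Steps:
$O{\left(z,b \right)} = - \frac{2 b}{3 \left(156 + z\right)}$ ($O{\left(z,b \right)} = - \frac{\left(b + b\right) \frac{1}{z + 156}}{3} = - \frac{2 b \frac{1}{156 + z}}{3} = - \frac{2 b}{3 \left(156 + z\right)}$)
$w = -3538$
$\left(w - 5849\right) + O{\left(L{\left(2 \right)},123 \right)} = \left(-3538 - 5849\right) - \frac{246}{468 + 3 \cdot 2} = -9387 - \frac{246}{468 + 6} = -9387 - \frac{246}{474} = -9387 - 246 \cdot \frac{1}{474} = -9387 - \frac{41}{79} = - \frac{741614}{79}$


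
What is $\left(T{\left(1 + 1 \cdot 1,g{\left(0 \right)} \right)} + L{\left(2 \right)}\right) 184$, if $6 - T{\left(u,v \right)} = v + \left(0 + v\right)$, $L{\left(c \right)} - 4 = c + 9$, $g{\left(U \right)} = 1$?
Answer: $3496$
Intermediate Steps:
$L{\left(c \right)} = 13 + c$ ($L{\left(c \right)} = 4 + \left(c + 9\right) = 4 + \left(9 + c\right) = 13 + c$)
$T{\left(u,v \right)} = 6 - 2 v$ ($T{\left(u,v \right)} = 6 - \left(v + \left(0 + v\right)\right) = 6 - \left(v + v\right) = 6 - 2 v$)
$\left(T{\left(1 + 1 \cdot 1,g{\left(0 \right)} \right)} + L{\left(2 \right)}\right) 184 = \left(\left(6 - 2\right) + \left(13 + 2\right)\right) 184 = \left(\left(6 - 2\right) + 15\right) 184 = \left(4 + 15\right) 184 = 19 \cdot 184 = 3496$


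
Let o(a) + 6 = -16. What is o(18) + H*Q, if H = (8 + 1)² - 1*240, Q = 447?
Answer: -71095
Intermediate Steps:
o(a) = -22 (o(a) = -6 - 16 = -22)
H = -159 (H = 9² - 240 = 81 - 240 = -159)
o(18) + H*Q = -22 - 159*447 = -22 - 71073 = -71095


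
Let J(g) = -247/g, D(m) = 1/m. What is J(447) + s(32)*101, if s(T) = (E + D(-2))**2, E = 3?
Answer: 1127687/1788 ≈ 630.70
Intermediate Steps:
s(T) = 25/4 (s(T) = (3 + 1/(-2))**2 = (3 - 1/2)**2 = (5/2)**2 = 25/4)
J(447) + s(32)*101 = -247/447 + (25/4)*101 = -247*1/447 + 2525/4 = -247/447 + 2525/4 = 1127687/1788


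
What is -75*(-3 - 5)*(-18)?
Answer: -10800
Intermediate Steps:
-75*(-3 - 5)*(-18) = -75*(-8)*(-18) = -15*(-40)*(-18) = 600*(-18) = -10800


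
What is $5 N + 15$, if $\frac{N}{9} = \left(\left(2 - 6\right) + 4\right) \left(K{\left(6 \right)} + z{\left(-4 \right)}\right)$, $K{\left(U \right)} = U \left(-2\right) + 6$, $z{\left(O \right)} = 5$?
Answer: $15$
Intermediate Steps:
$K{\left(U \right)} = 6 - 2 U$ ($K{\left(U \right)} = - 2 U + 6 = 6 - 2 U$)
$N = 0$ ($N = 9 \left(\left(2 - 6\right) + 4\right) \left(\left(6 - 12\right) + 5\right) = 9 \left(-4 + 4\right) \left(-6 + 5\right) = 9 \cdot 0 \left(-1\right) = 9 \cdot 0 = 0$)
$5 N + 15 = 5 \cdot 0 + 15 = 0 + 15 = 15$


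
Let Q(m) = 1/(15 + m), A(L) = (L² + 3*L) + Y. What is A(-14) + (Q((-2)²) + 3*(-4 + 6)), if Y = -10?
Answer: 2851/19 ≈ 150.05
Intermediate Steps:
A(L) = -10 + L² + 3*L (A(L) = (L² + 3*L) - 10 = -10 + L² + 3*L)
A(-14) + (Q((-2)²) + 3*(-4 + 6)) = (-10 + (-14)² + 3*(-14)) + (1/(15 + (-2)²) + 3*(-4 + 6)) = (-10 + 196 - 42) + (1/(15 + 4) + 3*2) = 144 + (1/19 + 6) = 144 + 115/19 = 2851/19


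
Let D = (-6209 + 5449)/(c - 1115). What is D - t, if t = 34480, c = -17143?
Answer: -314767540/9129 ≈ -34480.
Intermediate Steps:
D = 380/9129 (D = (-6209 + 5449)/(-17143 - 1115) = -760/(-18258) = -760*(-1/18258) = 380/9129 ≈ 0.041626)
D - t = 380/9129 - 1*34480 = 380/9129 - 34480 = -314767540/9129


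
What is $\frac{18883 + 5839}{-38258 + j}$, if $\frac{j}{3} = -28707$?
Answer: $- \frac{24722}{124379} \approx -0.19876$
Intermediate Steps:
$j = -86121$ ($j = 3 \left(-28707\right) = -86121$)
$\frac{18883 + 5839}{-38258 + j} = \frac{18883 + 5839}{-38258 - 86121} = \frac{24722}{-124379} = 24722 \left(- \frac{1}{124379}\right) = - \frac{24722}{124379}$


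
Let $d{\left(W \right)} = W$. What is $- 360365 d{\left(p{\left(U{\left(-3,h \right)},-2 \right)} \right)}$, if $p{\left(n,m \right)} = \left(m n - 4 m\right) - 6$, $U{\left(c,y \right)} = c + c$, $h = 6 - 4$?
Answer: $-5045110$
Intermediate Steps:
$h = 2$
$U{\left(c,y \right)} = 2 c$
$p{\left(n,m \right)} = -6 - 4 m + m n$ ($p{\left(n,m \right)} = \left(- 4 m + m n\right) - 6 = -6 - 4 m + m n$)
$- 360365 d{\left(p{\left(U{\left(-3,h \right)},-2 \right)} \right)} = - 360365 \left(-6 - -8 - 2 \cdot 2 \left(-3\right)\right) = - 360365 \left(-6 + 8 - -12\right) = - 360365 \left(-6 + 8 + 12\right) = \left(-360365\right) 14 = -5045110$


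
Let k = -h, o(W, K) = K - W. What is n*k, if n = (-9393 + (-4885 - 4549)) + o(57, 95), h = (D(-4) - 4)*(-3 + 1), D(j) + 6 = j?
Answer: 526092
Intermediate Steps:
D(j) = -6 + j
h = 28 (h = ((-6 - 4) - 4)*(-3 + 1) = (-10 - 4)*(-2) = -14*(-2) = 28)
n = -18789 (n = (-9393 + (-4885 - 4549)) + (95 - 1*57) = (-9393 - 9434) + (95 - 57) = -18827 + 38 = -18789)
k = -28 (k = -1*28 = -28)
n*k = -18789*(-28) = 526092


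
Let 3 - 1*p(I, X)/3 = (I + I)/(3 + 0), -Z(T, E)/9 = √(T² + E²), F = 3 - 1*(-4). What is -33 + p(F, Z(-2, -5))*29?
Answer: -178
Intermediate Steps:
F = 7 (F = 3 + 4 = 7)
Z(T, E) = -9*√(E² + T²) (Z(T, E) = -9*√(T² + E²) = -9*√(E² + T²))
p(I, X) = 9 - 2*I (p(I, X) = 9 - 3*(I + I)/(3 + 0) = 9 - 3*2*I/3 = 9 - 2*I)
-33 + p(F, Z(-2, -5))*29 = -33 + (9 - 2*7)*29 = -33 + (9 - 14)*29 = -33 - 5*29 = -33 - 145 = -178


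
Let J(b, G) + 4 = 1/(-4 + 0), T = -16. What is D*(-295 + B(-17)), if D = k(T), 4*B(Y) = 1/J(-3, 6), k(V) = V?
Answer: 80256/17 ≈ 4720.9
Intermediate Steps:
J(b, G) = -17/4 (J(b, G) = -4 + 1/(-4 + 0) = -4 + 1/(-4) = -4 - ¼ = -17/4)
B(Y) = -1/17 (B(Y) = 1/(4*(-17/4)) = (¼)*(-4/17) = -1/17)
D = -16
D*(-295 + B(-17)) = -16*(-295 - 1/17) = -16*(-5016/17) = 80256/17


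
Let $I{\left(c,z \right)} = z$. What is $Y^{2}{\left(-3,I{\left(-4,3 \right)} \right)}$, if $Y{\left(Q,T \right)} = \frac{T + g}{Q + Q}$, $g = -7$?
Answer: $\frac{4}{9} \approx 0.44444$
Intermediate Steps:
$Y{\left(Q,T \right)} = \frac{-7 + T}{2 Q}$ ($Y{\left(Q,T \right)} = \frac{T - 7}{Q + Q} = \frac{-7 + T}{2 Q}$)
$Y^{2}{\left(-3,I{\left(-4,3 \right)} \right)} = \left(\frac{-7 + 3}{2 \left(-3\right)}\right)^{2} = \left(\frac{1}{2} \left(- \frac{1}{3}\right) \left(-4\right)\right)^{2} = \left(\frac{2}{3}\right)^{2} = \frac{4}{9}$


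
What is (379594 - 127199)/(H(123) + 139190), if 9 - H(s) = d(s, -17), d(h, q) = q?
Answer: 22945/12656 ≈ 1.8130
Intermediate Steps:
H(s) = 26 (H(s) = 9 - 1*(-17) = 9 + 17 = 26)
(379594 - 127199)/(H(123) + 139190) = (379594 - 127199)/(26 + 139190) = 252395/139216 = 252395*(1/139216) = 22945/12656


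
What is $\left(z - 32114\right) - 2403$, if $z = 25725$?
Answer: $-8792$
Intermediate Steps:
$\left(z - 32114\right) - 2403 = \left(25725 - 32114\right) - 2403 = -6389 - 2403 = -8792$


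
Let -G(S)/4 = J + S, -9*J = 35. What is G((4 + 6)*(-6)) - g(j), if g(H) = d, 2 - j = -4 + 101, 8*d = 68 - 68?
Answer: 2300/9 ≈ 255.56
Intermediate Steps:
J = -35/9 (J = -⅑*35 = -35/9 ≈ -3.8889)
G(S) = 140/9 - 4*S (G(S) = -4*(-35/9 + S) = 140/9 - 4*S)
d = 0 (d = (68 - 68)/8 = (⅛)*0 = 0)
j = -95 (j = 2 - (-4 + 101) = 2 - 1*97 = 2 - 97 = -95)
g(H) = 0
G((4 + 6)*(-6)) - g(j) = (140/9 - 4*(4 + 6)*(-6)) - 1*0 = (140/9 - 40*(-6)) + 0 = (140/9 - 4*(-60)) + 0 = (140/9 + 240) + 0 = 2300/9 + 0 = 2300/9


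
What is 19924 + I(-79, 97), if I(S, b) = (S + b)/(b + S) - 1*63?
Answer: 19862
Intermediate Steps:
I(S, b) = -62 (I(S, b) = (S + b)/(S + b) - 63 = 1 - 63 = -62)
19924 + I(-79, 97) = 19924 - 62 = 19862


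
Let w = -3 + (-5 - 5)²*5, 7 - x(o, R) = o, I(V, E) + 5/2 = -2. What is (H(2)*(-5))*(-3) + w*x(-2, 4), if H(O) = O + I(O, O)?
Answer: 8871/2 ≈ 4435.5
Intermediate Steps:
I(V, E) = -9/2 (I(V, E) = -5/2 - 2 = -9/2)
x(o, R) = 7 - o
H(O) = -9/2 + O (H(O) = O - 9/2 = -9/2 + O)
w = 497 (w = -3 + (-10)²*5 = -3 + 100*5 = -3 + 500 = 497)
(H(2)*(-5))*(-3) + w*x(-2, 4) = ((-9/2 + 2)*(-5))*(-3) + 497*(7 - 1*(-2)) = -5/2*(-5)*(-3) + 497*(7 + 2) = (25/2)*(-3) + 497*9 = -75/2 + 4473 = 8871/2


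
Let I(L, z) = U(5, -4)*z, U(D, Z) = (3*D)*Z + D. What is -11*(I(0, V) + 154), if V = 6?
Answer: 1936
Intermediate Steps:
U(D, Z) = D + 3*D*Z (U(D, Z) = 3*D*Z + D = D + 3*D*Z)
I(L, z) = -55*z (I(L, z) = (5*(1 + 3*(-4)))*z = (5*(1 - 12))*z = (5*(-11))*z = -55*z)
-11*(I(0, V) + 154) = -11*(-55*6 + 154) = -11*(-330 + 154) = -11*(-176) = 1936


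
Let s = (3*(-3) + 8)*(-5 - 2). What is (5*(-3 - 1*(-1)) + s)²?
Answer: 9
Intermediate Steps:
s = 7 (s = (-9 + 8)*(-7) = -1*(-7) = 7)
(5*(-3 - 1*(-1)) + s)² = (5*(-3 - 1*(-1)) + 7)² = (5*(-3 + 1) + 7)² = (5*(-2) + 7)² = (-10 + 7)² = (-3)² = 9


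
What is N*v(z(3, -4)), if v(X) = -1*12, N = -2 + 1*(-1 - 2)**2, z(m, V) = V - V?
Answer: -84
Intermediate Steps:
z(m, V) = 0
N = 7 (N = -2 + 1*(-3)**2 = -2 + 1*9 = -2 + 9 = 7)
v(X) = -12
N*v(z(3, -4)) = 7*(-12) = -84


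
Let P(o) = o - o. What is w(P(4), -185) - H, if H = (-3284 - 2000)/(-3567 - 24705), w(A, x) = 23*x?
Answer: -30075661/7068 ≈ -4255.2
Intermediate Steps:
P(o) = 0
H = 1321/7068 (H = -5284/(-28272) = -5284*(-1/28272) = 1321/7068 ≈ 0.18690)
w(P(4), -185) - H = 23*(-185) - 1*1321/7068 = -4255 - 1321/7068 = -30075661/7068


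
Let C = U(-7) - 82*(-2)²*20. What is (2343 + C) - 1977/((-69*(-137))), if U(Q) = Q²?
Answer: -13134027/3151 ≈ -4168.2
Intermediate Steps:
C = -6511 (C = (-7)² - 82*(-2)²*20 = 49 - 328*20 = 49 - 82*80 = 49 - 6560 = -6511)
(2343 + C) - 1977/((-69*(-137))) = (2343 - 6511) - 1977/((-69*(-137))) = -4168 - 1977/9453 = -4168 - 1977*1/9453 = -4168 - 659/3151 = -13134027/3151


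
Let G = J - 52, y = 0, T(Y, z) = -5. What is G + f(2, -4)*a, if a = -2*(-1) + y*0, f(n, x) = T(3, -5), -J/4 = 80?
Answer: -382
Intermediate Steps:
J = -320 (J = -4*80 = -320)
f(n, x) = -5
a = 2 (a = -2*(-1) + 0*0 = 2 + 0 = 2)
G = -372 (G = -320 - 52 = -372)
G + f(2, -4)*a = -372 - 5*2 = -372 - 10 = -382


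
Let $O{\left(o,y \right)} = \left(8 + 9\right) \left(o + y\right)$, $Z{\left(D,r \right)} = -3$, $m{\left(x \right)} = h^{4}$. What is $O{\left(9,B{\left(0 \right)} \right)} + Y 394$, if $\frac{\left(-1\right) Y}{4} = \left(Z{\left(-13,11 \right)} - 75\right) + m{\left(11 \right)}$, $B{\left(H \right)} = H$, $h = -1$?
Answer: $121505$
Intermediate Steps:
$m{\left(x \right)} = 1$ ($m{\left(x \right)} = \left(-1\right)^{4} = 1$)
$O{\left(o,y \right)} = 17 o + 17 y$ ($O{\left(o,y \right)} = 17 \left(o + y\right) = 17 o + 17 y$)
$Y = 308$ ($Y = - 4 \left(\left(-3 - 75\right) + 1\right) = - 4 \left(-78 + 1\right) = \left(-4\right) \left(-77\right) = 308$)
$O{\left(9,B{\left(0 \right)} \right)} + Y 394 = \left(17 \cdot 9 + 17 \cdot 0\right) + 308 \cdot 394 = \left(153 + 0\right) + 121352 = 153 + 121352 = 121505$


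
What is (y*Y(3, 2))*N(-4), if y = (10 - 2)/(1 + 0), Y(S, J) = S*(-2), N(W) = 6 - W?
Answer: -480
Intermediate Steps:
Y(S, J) = -2*S
y = 8 (y = 8/1 = 8*1 = 8)
(y*Y(3, 2))*N(-4) = (8*(-2*3))*(6 - 1*(-4)) = (8*(-6))*(6 + 4) = -48*10 = -480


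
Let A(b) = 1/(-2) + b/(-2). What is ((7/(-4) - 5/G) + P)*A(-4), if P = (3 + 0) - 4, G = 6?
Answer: -43/8 ≈ -5.3750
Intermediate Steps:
P = -1 (P = 3 - 4 = -1)
A(b) = -½ - b/2 (A(b) = 1*(-½) + b*(-½) = -½ - b/2)
((7/(-4) - 5/G) + P)*A(-4) = ((7/(-4) - 5/6) - 1)*(-½ - ½*(-4)) = ((7*(-¼) - 5*⅙) - 1)*(-½ + 2) = ((-7/4 - ⅚) - 1)*(3/2) = (-31/12 - 1)*(3/2) = -43/12*3/2 = -43/8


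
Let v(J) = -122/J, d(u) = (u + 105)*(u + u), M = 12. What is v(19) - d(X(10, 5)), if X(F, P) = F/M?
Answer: -62521/342 ≈ -182.81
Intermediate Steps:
X(F, P) = F/12
d(u) = 2*u*(105 + u) (d(u) = (105 + u)*(2*u) = 2*u*(105 + u))
v(19) - d(X(10, 5)) = -122/19 - 2*(1/12)*10*(105 + (1/12)*10) = -122*1/19 - 2*5*(105 + ⅚)/6 = -122/19 - 2*5*635/(6*6) = -122/19 - 1*3175/18 = -122/19 - 3175/18 = -62521/342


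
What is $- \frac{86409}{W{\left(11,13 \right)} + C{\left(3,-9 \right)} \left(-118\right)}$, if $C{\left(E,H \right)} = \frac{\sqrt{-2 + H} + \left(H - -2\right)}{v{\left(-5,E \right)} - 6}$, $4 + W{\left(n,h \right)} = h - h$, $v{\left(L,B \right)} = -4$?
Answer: $\frac{12471699}{15052} + \frac{1699377 i \sqrt{11}}{15052} \approx 828.57 + 374.45 i$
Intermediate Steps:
$W{\left(n,h \right)} = -4$ ($W{\left(n,h \right)} = -4 + \left(h - h\right) = -4 + 0 = -4$)
$C{\left(E,H \right)} = - \frac{1}{5} - \frac{H}{10} - \frac{\sqrt{-2 + H}}{10}$ ($C{\left(E,H \right)} = \frac{\sqrt{-2 + H} + \left(H - -2\right)}{-4 - 6} = \frac{\sqrt{-2 + H} + \left(H + 2\right)}{-10} = \left(\sqrt{-2 + H} + \left(2 + H\right)\right) \left(- \frac{1}{10}\right) = \left(2 + H + \sqrt{-2 + H}\right) \left(- \frac{1}{10}\right) = - \frac{1}{5} - \frac{H}{10} - \frac{\sqrt{-2 + H}}{10}$)
$- \frac{86409}{W{\left(11,13 \right)} + C{\left(3,-9 \right)} \left(-118\right)} = - \frac{86409}{-4 + \left(- \frac{1}{5} - - \frac{9}{10} - \frac{\sqrt{-2 - 9}}{10}\right) \left(-118\right)} = - \frac{86409}{-4 + \left(- \frac{1}{5} + \frac{9}{10} - \frac{\sqrt{-11}}{10}\right) \left(-118\right)} = - \frac{86409}{-4 + \left(- \frac{1}{5} + \frac{9}{10} - \frac{i \sqrt{11}}{10}\right) \left(-118\right)} = - \frac{86409}{-4 + \left(\frac{7}{10} - \frac{i \sqrt{11}}{10}\right) \left(-118\right)} = - \frac{86409}{-4 - \left(\frac{413}{5} - \frac{59 i \sqrt{11}}{5}\right)} = - \frac{86409}{- \frac{433}{5} + \frac{59 i \sqrt{11}}{5}}$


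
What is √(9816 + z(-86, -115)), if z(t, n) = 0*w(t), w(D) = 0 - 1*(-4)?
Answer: 2*√2454 ≈ 99.076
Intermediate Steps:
w(D) = 4 (w(D) = 0 + 4 = 4)
z(t, n) = 0 (z(t, n) = 0*4 = 0)
√(9816 + z(-86, -115)) = √(9816 + 0) = √9816 = 2*√2454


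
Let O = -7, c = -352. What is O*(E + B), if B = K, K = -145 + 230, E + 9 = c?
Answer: 1932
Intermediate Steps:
E = -361 (E = -9 - 352 = -361)
K = 85
B = 85
O*(E + B) = -7*(-361 + 85) = -7*(-276) = 1932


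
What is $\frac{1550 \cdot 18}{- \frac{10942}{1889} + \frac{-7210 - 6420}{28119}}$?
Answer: $- \frac{370489617225}{83356292} \approx -4444.6$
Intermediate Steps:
$\frac{1550 \cdot 18}{- \frac{10942}{1889} + \frac{-7210 - 6420}{28119}} = \frac{27900}{\left(-10942\right) \frac{1}{1889} + \left(-7210 - 6420\right) \frac{1}{28119}} = \frac{27900}{- \frac{10942}{1889} - \frac{13630}{28119}} = \frac{27900}{- \frac{333425168}{53116791}} = 27900 \left(- \frac{53116791}{333425168}\right) = - \frac{370489617225}{83356292}$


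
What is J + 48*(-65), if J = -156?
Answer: -3276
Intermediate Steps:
J + 48*(-65) = -156 + 48*(-65) = -156 - 3120 = -3276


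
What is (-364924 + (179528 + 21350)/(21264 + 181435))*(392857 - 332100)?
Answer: -4494166673331486/202699 ≈ -2.2172e+10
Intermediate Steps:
(-364924 + (179528 + 21350)/(21264 + 181435))*(392857 - 332100) = (-364924 + 200878/202699)*60757 = -73969528998/202699*60757 = -4494166673331486/202699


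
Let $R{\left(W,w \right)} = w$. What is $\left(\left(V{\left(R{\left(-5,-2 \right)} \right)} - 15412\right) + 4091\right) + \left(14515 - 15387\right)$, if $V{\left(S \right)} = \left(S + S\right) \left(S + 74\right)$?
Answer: $-12481$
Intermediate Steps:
$V{\left(S \right)} = 2 S \left(74 + S\right)$
$\left(\left(V{\left(R{\left(-5,-2 \right)} \right)} - 15412\right) + 4091\right) + \left(14515 - 15387\right) = \left(\left(2 \left(-2\right) \left(74 - 2\right) - 15412\right) + 4091\right) + \left(14515 - 15387\right) = \left(\left(2 \left(-2\right) 72 - 15412\right) + 4091\right) + \left(14515 - 15387\right) = \left(\left(-288 - 15412\right) + 4091\right) - 872 = \left(-15700 + 4091\right) - 872 = -11609 - 872 = -12481$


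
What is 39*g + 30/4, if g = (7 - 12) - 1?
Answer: -453/2 ≈ -226.50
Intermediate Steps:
g = -6 (g = -5 - 1 = -6)
39*g + 30/4 = 39*(-6) + 30/4 = -234 + 30*(¼) = -234 + 15/2 = -453/2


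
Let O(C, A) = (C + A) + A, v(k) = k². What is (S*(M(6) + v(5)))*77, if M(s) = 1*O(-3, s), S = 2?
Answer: 5236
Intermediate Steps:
O(C, A) = C + 2*A (O(C, A) = (A + C) + A = C + 2*A)
M(s) = -3 + 2*s (M(s) = 1*(-3 + 2*s) = -3 + 2*s)
(S*(M(6) + v(5)))*77 = (2*((-3 + 2*6) + 5²))*77 = (2*((-3 + 12) + 25))*77 = (2*(9 + 25))*77 = (2*34)*77 = 68*77 = 5236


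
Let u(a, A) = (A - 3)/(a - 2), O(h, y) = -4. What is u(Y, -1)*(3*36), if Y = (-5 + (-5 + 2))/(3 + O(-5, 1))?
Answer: -72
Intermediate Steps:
Y = 8 (Y = (-5 + (-5 + 2))/(3 - 4) = (-5 - 3)/(-1) = -8*(-1) = 8)
u(a, A) = (-3 + A)/(-2 + a)
u(Y, -1)*(3*36) = ((-3 - 1)/(-2 + 8))*(3*36) = (-4/6)*108 = ((⅙)*(-4))*108 = -⅔*108 = -72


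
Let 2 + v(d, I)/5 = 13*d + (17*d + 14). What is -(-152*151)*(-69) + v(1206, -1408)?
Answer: -1402728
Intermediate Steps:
v(d, I) = 60 + 150*d (v(d, I) = -10 + 5*(13*d + (17*d + 14)) = -10 + 5*(13*d + (14 + 17*d)) = -10 + 5*(14 + 30*d) = -10 + (70 + 150*d) = 60 + 150*d)
-(-152*151)*(-69) + v(1206, -1408) = -(-152*151)*(-69) + (60 + 150*1206) = -(-22952)*(-69) + (60 + 180900) = -1*1583688 + 180960 = -1583688 + 180960 = -1402728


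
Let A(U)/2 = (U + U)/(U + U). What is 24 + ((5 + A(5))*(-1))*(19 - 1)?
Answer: -102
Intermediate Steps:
A(U) = 2 (A(U) = 2*((U + U)/(U + U)) = 2*((2*U)/((2*U))) = 2*((2*U)*(1/(2*U))) = 2*1 = 2)
24 + ((5 + A(5))*(-1))*(19 - 1) = 24 + ((5 + 2)*(-1))*(19 - 1) = 24 + (7*(-1))*18 = 24 - 7*18 = 24 - 126 = -102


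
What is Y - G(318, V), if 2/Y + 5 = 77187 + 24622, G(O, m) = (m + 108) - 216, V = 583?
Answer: -24178449/50902 ≈ -475.00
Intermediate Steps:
G(O, m) = -108 + m (G(O, m) = (108 + m) - 216 = -108 + m)
Y = 1/50902 (Y = 2/(-5 + (77187 + 24622)) = 2/(-5 + 101809) = 2/101804 = 2*(1/101804) = 1/50902 ≈ 1.9646e-5)
Y - G(318, V) = 1/50902 - (-108 + 583) = 1/50902 - 1*475 = 1/50902 - 475 = -24178449/50902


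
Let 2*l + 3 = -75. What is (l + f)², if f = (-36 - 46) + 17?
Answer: 10816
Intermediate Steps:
l = -39 (l = -3/2 + (½)*(-75) = -3/2 - 75/2 = -39)
f = -65 (f = -82 + 17 = -65)
(l + f)² = (-39 - 65)² = (-104)² = 10816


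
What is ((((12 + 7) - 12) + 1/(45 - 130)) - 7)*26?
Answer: -26/85 ≈ -0.30588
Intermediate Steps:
((((12 + 7) - 12) + 1/(45 - 130)) - 7)*26 = (((19 - 12) + 1/(-85)) - 7)*26 = ((7 - 1/85) - 7)*26 = (594/85 - 7)*26 = -1/85*26 = -26/85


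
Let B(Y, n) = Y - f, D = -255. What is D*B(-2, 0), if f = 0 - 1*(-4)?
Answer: 1530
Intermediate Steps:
f = 4 (f = 0 + 4 = 4)
B(Y, n) = -4 + Y (B(Y, n) = Y - 1*4 = Y - 4 = -4 + Y)
D*B(-2, 0) = -255*(-4 - 2) = -255*(-6) = 1530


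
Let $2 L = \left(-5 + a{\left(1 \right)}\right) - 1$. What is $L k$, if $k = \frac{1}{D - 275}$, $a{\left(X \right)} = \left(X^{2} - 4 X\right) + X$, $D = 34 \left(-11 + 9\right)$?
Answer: $\frac{4}{343} \approx 0.011662$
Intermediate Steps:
$D = -68$ ($D = 34 \left(-2\right) = -68$)
$a{\left(X \right)} = X^{2} - 3 X$
$k = - \frac{1}{343}$ ($k = \frac{1}{-68 - 275} = \frac{1}{-343} = - \frac{1}{343} \approx -0.0029155$)
$L = -4$ ($L = \frac{\left(-5 + 1 \left(-3 + 1\right)\right) - 1}{2} = \frac{\left(-5 + 1 \left(-2\right)\right) - 1}{2} = \frac{\left(-5 - 2\right) - 1}{2} = \frac{-7 - 1}{2} = \frac{1}{2} \left(-8\right) = -4$)
$L k = \left(-4\right) \left(- \frac{1}{343}\right) = \frac{4}{343}$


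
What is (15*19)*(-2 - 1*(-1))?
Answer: -285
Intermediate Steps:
(15*19)*(-2 - 1*(-1)) = 285*(-2 + 1) = 285*(-1) = -285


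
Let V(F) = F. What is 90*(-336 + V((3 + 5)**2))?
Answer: -24480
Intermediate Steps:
90*(-336 + V((3 + 5)**2)) = 90*(-336 + (3 + 5)**2) = 90*(-336 + 8**2) = 90*(-336 + 64) = 90*(-272) = -24480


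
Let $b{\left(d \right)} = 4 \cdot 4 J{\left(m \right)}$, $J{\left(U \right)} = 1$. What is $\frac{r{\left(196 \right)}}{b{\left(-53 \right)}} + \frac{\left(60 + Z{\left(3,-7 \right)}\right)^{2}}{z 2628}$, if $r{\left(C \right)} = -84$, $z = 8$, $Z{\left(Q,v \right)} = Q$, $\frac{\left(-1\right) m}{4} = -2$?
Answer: $- \frac{11823}{2336} \approx -5.0612$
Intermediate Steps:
$m = 8$ ($m = \left(-4\right) \left(-2\right) = 8$)
$b{\left(d \right)} = 16$ ($b{\left(d \right)} = 4 \cdot 4 \cdot 1 = 16 \cdot 1 = 16$)
$\frac{r{\left(196 \right)}}{b{\left(-53 \right)}} + \frac{\left(60 + Z{\left(3,-7 \right)}\right)^{2}}{z 2628} = - \frac{84}{16} + \frac{\left(60 + 3\right)^{2}}{8 \cdot 2628} = \left(-84\right) \frac{1}{16} + \frac{63^{2}}{21024} = - \frac{21}{4} + 3969 \cdot \frac{1}{21024} = - \frac{21}{4} + \frac{441}{2336} = - \frac{11823}{2336}$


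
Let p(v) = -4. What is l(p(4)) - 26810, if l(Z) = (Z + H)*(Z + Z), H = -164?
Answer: -25466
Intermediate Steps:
l(Z) = 2*Z*(-164 + Z) (l(Z) = (Z - 164)*(Z + Z) = (-164 + Z)*(2*Z) = 2*Z*(-164 + Z))
l(p(4)) - 26810 = 2*(-4)*(-164 - 4) - 26810 = 2*(-4)*(-168) - 26810 = 1344 - 26810 = -25466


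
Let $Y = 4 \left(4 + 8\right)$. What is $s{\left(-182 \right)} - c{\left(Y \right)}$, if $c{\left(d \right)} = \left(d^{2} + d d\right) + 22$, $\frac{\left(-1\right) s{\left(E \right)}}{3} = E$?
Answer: $-4084$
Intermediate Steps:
$s{\left(E \right)} = - 3 E$
$Y = 48$ ($Y = 4 \cdot 12 = 48$)
$c{\left(d \right)} = 22 + 2 d^{2}$ ($c{\left(d \right)} = \left(d^{2} + d^{2}\right) + 22 = 2 d^{2} + 22 = 22 + 2 d^{2}$)
$s{\left(-182 \right)} - c{\left(Y \right)} = \left(-3\right) \left(-182\right) - \left(22 + 2 \cdot 48^{2}\right) = 546 - \left(22 + 2 \cdot 2304\right) = 546 - \left(22 + 4608\right) = 546 - 4630 = -4084$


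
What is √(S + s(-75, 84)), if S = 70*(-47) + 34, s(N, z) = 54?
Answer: I*√3202 ≈ 56.586*I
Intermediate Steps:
S = -3256 (S = -3290 + 34 = -3256)
√(S + s(-75, 84)) = √(-3256 + 54) = √(-3202) = I*√3202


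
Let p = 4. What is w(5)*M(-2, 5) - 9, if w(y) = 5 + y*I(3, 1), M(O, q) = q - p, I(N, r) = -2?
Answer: -14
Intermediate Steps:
M(O, q) = -4 + q (M(O, q) = q - 1*4 = q - 4 = -4 + q)
w(y) = 5 - 2*y (w(y) = 5 + y*(-2) = 5 - 2*y)
w(5)*M(-2, 5) - 9 = (5 - 2*5)*(-4 + 5) - 9 = (5 - 10)*1 - 9 = -5*1 - 9 = -5 - 9 = -14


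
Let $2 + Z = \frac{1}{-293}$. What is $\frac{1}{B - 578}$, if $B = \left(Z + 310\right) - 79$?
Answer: $- \frac{293}{102258} \approx -0.0028653$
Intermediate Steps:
$Z = - \frac{587}{293}$ ($Z = -2 + \frac{1}{-293} = -2 - \frac{1}{293} = - \frac{587}{293} \approx -2.0034$)
$B = \frac{67096}{293}$ ($B = \left(- \frac{587}{293} + 310\right) - 79 = \frac{90243}{293} - 79 = \frac{67096}{293} \approx 229.0$)
$\frac{1}{B - 578} = \frac{1}{\frac{67096}{293} - 578} = \frac{1}{- \frac{102258}{293}} = - \frac{293}{102258}$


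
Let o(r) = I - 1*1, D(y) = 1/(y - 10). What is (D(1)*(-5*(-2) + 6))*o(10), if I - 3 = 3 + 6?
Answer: -176/9 ≈ -19.556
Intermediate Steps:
D(y) = 1/(-10 + y)
I = 12 (I = 3 + (3 + 6) = 3 + 9 = 12)
o(r) = 11 (o(r) = 12 - 1*1 = 12 - 1 = 11)
(D(1)*(-5*(-2) + 6))*o(10) = ((-5*(-2) + 6)/(-10 + 1))*11 = ((10 + 6)/(-9))*11 = -⅑*16*11 = -16/9*11 = -176/9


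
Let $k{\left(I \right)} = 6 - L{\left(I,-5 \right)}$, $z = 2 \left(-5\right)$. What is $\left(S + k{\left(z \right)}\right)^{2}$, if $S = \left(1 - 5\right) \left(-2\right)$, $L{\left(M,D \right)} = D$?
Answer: $361$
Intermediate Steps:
$z = -10$
$S = 8$ ($S = \left(1 - 5\right) \left(-2\right) = \left(-4\right) \left(-2\right) = 8$)
$k{\left(I \right)} = 11$ ($k{\left(I \right)} = 6 - -5 = 6 + 5 = 11$)
$\left(S + k{\left(z \right)}\right)^{2} = \left(8 + 11\right)^{2} = 19^{2} = 361$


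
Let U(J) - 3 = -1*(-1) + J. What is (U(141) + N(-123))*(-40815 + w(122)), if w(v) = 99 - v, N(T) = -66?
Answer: -3226202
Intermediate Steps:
U(J) = 4 + J (U(J) = 3 + (-1*(-1) + J) = 3 + (1 + J) = 4 + J)
(U(141) + N(-123))*(-40815 + w(122)) = ((4 + 141) - 66)*(-40815 + (99 - 1*122)) = (145 - 66)*(-40815 + (99 - 122)) = 79*(-40815 - 23) = 79*(-40838) = -3226202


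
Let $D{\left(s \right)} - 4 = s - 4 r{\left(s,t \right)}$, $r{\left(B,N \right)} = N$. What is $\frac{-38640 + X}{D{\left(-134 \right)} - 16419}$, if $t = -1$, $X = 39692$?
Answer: $- \frac{1052}{16545} \approx -0.063584$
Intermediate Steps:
$D{\left(s \right)} = 8 + s$ ($D{\left(s \right)} = 4 + \left(s - -4\right) = 4 + \left(s + 4\right) = 4 + \left(4 + s\right) = 8 + s$)
$\frac{-38640 + X}{D{\left(-134 \right)} - 16419} = \frac{-38640 + 39692}{\left(8 - 134\right) - 16419} = \frac{1052}{-126 - 16419} = \frac{1052}{-16545} = 1052 \left(- \frac{1}{16545}\right) = - \frac{1052}{16545}$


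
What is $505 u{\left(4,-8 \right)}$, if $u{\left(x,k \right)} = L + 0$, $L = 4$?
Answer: $2020$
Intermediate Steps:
$u{\left(x,k \right)} = 4$ ($u{\left(x,k \right)} = 4 + 0 = 4$)
$505 u{\left(4,-8 \right)} = 505 \cdot 4 = 2020$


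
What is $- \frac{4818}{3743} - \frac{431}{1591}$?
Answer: $- \frac{9278671}{5955113} \approx -1.5581$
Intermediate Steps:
$- \frac{4818}{3743} - \frac{431}{1591} = - \frac{9278671}{5955113}$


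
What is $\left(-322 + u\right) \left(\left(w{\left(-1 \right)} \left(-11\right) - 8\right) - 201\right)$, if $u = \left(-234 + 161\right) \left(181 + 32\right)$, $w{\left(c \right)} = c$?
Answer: $3142458$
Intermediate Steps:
$u = -15549$ ($u = \left(-73\right) 213 = -15549$)
$\left(-322 + u\right) \left(\left(w{\left(-1 \right)} \left(-11\right) - 8\right) - 201\right) = \left(-322 - 15549\right) \left(\left(\left(-1\right) \left(-11\right) - 8\right) - 201\right) = - 15871 \left(\left(11 - 8\right) - 201\right) = - 15871 \left(3 - 201\right) = \left(-15871\right) \left(-198\right) = 3142458$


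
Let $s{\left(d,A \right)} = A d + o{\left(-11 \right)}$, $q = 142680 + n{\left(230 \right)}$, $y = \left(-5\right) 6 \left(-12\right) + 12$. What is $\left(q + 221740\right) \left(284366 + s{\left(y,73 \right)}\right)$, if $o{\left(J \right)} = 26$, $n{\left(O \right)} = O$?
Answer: $113605978200$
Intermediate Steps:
$y = 372$ ($y = \left(-30\right) \left(-12\right) + 12 = 360 + 12 = 372$)
$q = 142910$ ($q = 142680 + 230 = 142910$)
$s{\left(d,A \right)} = 26 + A d$ ($s{\left(d,A \right)} = A d + 26 = 26 + A d$)
$\left(q + 221740\right) \left(284366 + s{\left(y,73 \right)}\right) = \left(142910 + 221740\right) \left(284366 + \left(26 + 73 \cdot 372\right)\right) = 364650 \left(284366 + \left(26 + 27156\right)\right) = 364650 \left(284366 + 27182\right) = 364650 \cdot 311548 = 113605978200$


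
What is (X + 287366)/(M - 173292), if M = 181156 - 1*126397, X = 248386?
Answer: -178584/39511 ≈ -4.5199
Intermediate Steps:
M = 54759 (M = 181156 - 126397 = 54759)
(X + 287366)/(M - 173292) = (248386 + 287366)/(54759 - 173292) = 535752/(-118533) = 535752*(-1/118533) = -178584/39511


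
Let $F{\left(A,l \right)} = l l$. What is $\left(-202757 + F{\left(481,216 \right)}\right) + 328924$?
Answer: $172823$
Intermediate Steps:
$F{\left(A,l \right)} = l^{2}$
$\left(-202757 + F{\left(481,216 \right)}\right) + 328924 = \left(-202757 + 216^{2}\right) + 328924 = \left(-202757 + 46656\right) + 328924 = -156101 + 328924 = 172823$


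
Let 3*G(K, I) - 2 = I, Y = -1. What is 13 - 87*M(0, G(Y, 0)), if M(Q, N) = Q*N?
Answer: 13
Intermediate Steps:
G(K, I) = ⅔ + I/3
M(Q, N) = N*Q
13 - 87*M(0, G(Y, 0)) = 13 - 87*(⅔ + (⅓)*0)*0 = 13 - 87*(⅔ + 0)*0 = 13 - 58*0 = 13 - 87*0 = 13 + 0 = 13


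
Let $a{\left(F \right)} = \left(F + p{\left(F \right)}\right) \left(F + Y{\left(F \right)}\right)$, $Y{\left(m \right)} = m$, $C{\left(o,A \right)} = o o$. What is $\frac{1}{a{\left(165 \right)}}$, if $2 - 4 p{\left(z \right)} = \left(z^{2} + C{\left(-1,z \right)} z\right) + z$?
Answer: $- \frac{2}{4437345} \approx -4.5072 \cdot 10^{-7}$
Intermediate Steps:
$C{\left(o,A \right)} = o^{2}$
$p{\left(z \right)} = \frac{1}{2} - \frac{z}{2} - \frac{z^{2}}{4}$ ($p{\left(z \right)} = \frac{1}{2} - \frac{\left(z^{2} + \left(-1\right)^{2} z\right) + z}{4} = \frac{1}{2} - \frac{\left(z^{2} + 1 z\right) + z}{4} = \frac{1}{2} - \frac{\left(z^{2} + z\right) + z}{4} = \frac{1}{2} - \frac{\left(z + z^{2}\right) + z}{4} = \frac{1}{2} - \frac{z^{2} + 2 z}{4} = \frac{1}{2} - \left(\frac{z}{2} + \frac{z^{2}}{4}\right) = \frac{1}{2} - \frac{z}{2} - \frac{z^{2}}{4}$)
$a{\left(F \right)} = 2 F \left(\frac{1}{2} + \frac{F}{2} - \frac{F^{2}}{4}\right)$ ($a{\left(F \right)} = \left(F - \left(- \frac{1}{2} + \frac{F}{2} + \frac{F^{2}}{4}\right)\right) \left(F + F\right) = \left(\frac{1}{2} + \frac{F}{2} - \frac{F^{2}}{4}\right) 2 F = 2 F \left(\frac{1}{2} + \frac{F}{2} - \frac{F^{2}}{4}\right)$)
$\frac{1}{a{\left(165 \right)}} = \frac{1}{165 \left(1 + 165 - \frac{165^{2}}{2}\right)} = \frac{1}{165 \left(1 + 165 - \frac{27225}{2}\right)} = \frac{1}{165 \left(- \frac{26893}{2}\right)} = \frac{1}{- \frac{4437345}{2}} = - \frac{2}{4437345}$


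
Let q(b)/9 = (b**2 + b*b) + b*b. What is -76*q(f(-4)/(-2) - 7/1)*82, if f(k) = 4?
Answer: -13629384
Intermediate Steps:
q(b) = 27*b**2 (q(b) = 9*((b**2 + b*b) + b*b) = 9*((b**2 + b**2) + b**2) = 9*(2*b**2 + b**2) = 9*(3*b**2) = 27*b**2)
-76*q(f(-4)/(-2) - 7/1)*82 = -2052*(4/(-2) - 7/1)**2*82 = -2052*(4*(-1/2) - 7*1)**2*82 = -2052*(-2 - 7)**2*82 = -2052*(-9)**2*82 = -2052*81*82 = -76*2187*82 = -166212*82 = -13629384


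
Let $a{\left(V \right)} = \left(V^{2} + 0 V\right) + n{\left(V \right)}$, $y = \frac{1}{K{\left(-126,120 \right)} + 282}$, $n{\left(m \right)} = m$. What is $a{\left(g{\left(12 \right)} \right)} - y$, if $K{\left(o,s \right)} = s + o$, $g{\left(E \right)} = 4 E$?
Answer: $\frac{649151}{276} \approx 2352.0$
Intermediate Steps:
$K{\left(o,s \right)} = o + s$
$y = \frac{1}{276}$ ($y = \frac{1}{\left(-126 + 120\right) + 282} = \frac{1}{-6 + 282} = \frac{1}{276} \approx 0.0036232$)
$a{\left(V \right)} = V + V^{2}$ ($a{\left(V \right)} = \left(V^{2} + 0 V\right) + V = \left(V^{2} + 0\right) + V = V^{2} + V = V + V^{2}$)
$a{\left(g{\left(12 \right)} \right)} - y = 4 \cdot 12 \left(1 + 4 \cdot 12\right) - \frac{1}{276} = 48 \left(1 + 48\right) - \frac{1}{276} = 48 \cdot 49 - \frac{1}{276} = 2352 - \frac{1}{276} = \frac{649151}{276}$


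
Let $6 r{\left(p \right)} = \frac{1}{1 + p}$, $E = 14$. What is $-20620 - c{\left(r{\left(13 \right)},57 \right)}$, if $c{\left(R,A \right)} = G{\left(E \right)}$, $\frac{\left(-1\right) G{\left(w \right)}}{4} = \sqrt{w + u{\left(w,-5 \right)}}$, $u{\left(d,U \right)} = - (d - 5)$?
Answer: $-20620 + 4 \sqrt{5} \approx -20611.0$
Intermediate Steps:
$u{\left(d,U \right)} = 5 - d$ ($u{\left(d,U \right)} = - (-5 + d) = 5 - d$)
$r{\left(p \right)} = \frac{1}{6 \left(1 + p\right)}$
$G{\left(w \right)} = - 4 \sqrt{5}$ ($G{\left(w \right)} = - 4 \sqrt{w - \left(-5 + w\right)} = - 4 \sqrt{5}$)
$c{\left(R,A \right)} = - 4 \sqrt{5}$
$-20620 - c{\left(r{\left(13 \right)},57 \right)} = -20620 - - 4 \sqrt{5} = -20620 + 4 \sqrt{5}$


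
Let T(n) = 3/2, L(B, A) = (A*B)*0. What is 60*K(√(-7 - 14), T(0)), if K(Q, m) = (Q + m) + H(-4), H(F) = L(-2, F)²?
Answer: 90 + 60*I*√21 ≈ 90.0 + 274.95*I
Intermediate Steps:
L(B, A) = 0
H(F) = 0 (H(F) = 0² = 0)
T(n) = 3/2 (T(n) = 3*(½) = 3/2)
K(Q, m) = Q + m (K(Q, m) = (Q + m) + 0 = Q + m)
60*K(√(-7 - 14), T(0)) = 60*(√(-7 - 14) + 3/2) = 60*(√(-21) + 3/2) = 60*(I*√21 + 3/2) = 60*(3/2 + I*√21) = 90 + 60*I*√21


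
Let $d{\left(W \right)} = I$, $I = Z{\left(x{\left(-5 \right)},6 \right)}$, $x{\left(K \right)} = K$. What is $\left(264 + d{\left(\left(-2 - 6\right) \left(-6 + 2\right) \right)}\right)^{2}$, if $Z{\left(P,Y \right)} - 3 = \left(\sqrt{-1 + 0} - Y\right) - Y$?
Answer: $\left(255 + i\right)^{2} \approx 65024.0 + 510.0 i$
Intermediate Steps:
$Z{\left(P,Y \right)} = 3 + i - 2 Y$ ($Z{\left(P,Y \right)} = 3 - \left(- \sqrt{-1 + 0} + 2 Y\right) = 3 - \left(- i + 2 Y\right) = 3 + i - 2 Y$)
$I = -9 + i$ ($I = 3 + i - 12 = -9 + i \approx -9.0 + 1.0 i$)
$d{\left(W \right)} = -9 + i$
$\left(264 + d{\left(\left(-2 - 6\right) \left(-6 + 2\right) \right)}\right)^{2} = \left(264 - \left(9 - i\right)\right)^{2} = \left(255 + i\right)^{2}$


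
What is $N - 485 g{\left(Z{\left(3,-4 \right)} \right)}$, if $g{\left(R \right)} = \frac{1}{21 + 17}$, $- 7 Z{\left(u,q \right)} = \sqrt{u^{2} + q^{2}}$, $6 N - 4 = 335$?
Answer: $\frac{831}{19} \approx 43.737$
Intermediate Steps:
$N = \frac{113}{2}$ ($N = \frac{2}{3} + \frac{1}{6} \cdot 335 = \frac{2}{3} + \frac{335}{6} = \frac{113}{2} \approx 56.5$)
$Z{\left(u,q \right)} = - \frac{\sqrt{q^{2} + u^{2}}}{7}$ ($Z{\left(u,q \right)} = - \frac{\sqrt{u^{2} + q^{2}}}{7} = - \frac{\sqrt{q^{2} + u^{2}}}{7}$)
$g{\left(R \right)} = \frac{1}{38}$
$N - 485 g{\left(Z{\left(3,-4 \right)} \right)} = \frac{113}{2} - \frac{485}{38} = \frac{831}{19}$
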